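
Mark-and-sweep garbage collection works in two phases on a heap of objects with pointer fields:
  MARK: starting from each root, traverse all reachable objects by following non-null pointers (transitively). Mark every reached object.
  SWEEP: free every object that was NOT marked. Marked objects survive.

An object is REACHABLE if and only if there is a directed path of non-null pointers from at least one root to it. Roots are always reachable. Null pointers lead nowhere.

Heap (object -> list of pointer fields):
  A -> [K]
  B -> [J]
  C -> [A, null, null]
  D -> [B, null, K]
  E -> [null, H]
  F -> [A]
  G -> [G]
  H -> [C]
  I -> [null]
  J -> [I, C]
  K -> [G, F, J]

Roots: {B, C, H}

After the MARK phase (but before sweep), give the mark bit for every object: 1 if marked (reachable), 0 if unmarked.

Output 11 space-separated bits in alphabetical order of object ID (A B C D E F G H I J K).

Roots: B C H
Mark B: refs=J, marked=B
Mark C: refs=A null null, marked=B C
Mark H: refs=C, marked=B C H
Mark J: refs=I C, marked=B C H J
Mark A: refs=K, marked=A B C H J
Mark I: refs=null, marked=A B C H I J
Mark K: refs=G F J, marked=A B C H I J K
Mark G: refs=G, marked=A B C G H I J K
Mark F: refs=A, marked=A B C F G H I J K
Unmarked (collected): D E

Answer: 1 1 1 0 0 1 1 1 1 1 1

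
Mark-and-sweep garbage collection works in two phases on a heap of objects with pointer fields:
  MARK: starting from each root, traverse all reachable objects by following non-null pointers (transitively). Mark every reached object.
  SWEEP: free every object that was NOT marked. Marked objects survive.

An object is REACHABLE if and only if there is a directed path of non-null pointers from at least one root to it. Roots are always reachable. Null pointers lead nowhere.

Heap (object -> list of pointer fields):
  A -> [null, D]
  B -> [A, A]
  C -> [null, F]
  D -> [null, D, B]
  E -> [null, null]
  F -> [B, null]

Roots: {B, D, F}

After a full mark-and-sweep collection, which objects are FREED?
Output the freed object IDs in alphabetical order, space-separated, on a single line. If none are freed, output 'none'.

Answer: C E

Derivation:
Roots: B D F
Mark B: refs=A A, marked=B
Mark D: refs=null D B, marked=B D
Mark F: refs=B null, marked=B D F
Mark A: refs=null D, marked=A B D F
Unmarked (collected): C E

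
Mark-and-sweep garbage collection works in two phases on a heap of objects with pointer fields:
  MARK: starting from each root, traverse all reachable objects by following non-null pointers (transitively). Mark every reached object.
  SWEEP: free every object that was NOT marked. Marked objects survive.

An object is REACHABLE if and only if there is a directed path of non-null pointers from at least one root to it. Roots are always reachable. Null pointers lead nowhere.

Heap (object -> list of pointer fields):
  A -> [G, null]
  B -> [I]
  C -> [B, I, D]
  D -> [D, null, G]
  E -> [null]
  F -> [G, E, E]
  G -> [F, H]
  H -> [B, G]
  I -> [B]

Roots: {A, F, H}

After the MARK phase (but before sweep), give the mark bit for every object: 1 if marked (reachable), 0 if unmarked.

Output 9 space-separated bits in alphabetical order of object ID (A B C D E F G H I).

Answer: 1 1 0 0 1 1 1 1 1

Derivation:
Roots: A F H
Mark A: refs=G null, marked=A
Mark F: refs=G E E, marked=A F
Mark H: refs=B G, marked=A F H
Mark G: refs=F H, marked=A F G H
Mark E: refs=null, marked=A E F G H
Mark B: refs=I, marked=A B E F G H
Mark I: refs=B, marked=A B E F G H I
Unmarked (collected): C D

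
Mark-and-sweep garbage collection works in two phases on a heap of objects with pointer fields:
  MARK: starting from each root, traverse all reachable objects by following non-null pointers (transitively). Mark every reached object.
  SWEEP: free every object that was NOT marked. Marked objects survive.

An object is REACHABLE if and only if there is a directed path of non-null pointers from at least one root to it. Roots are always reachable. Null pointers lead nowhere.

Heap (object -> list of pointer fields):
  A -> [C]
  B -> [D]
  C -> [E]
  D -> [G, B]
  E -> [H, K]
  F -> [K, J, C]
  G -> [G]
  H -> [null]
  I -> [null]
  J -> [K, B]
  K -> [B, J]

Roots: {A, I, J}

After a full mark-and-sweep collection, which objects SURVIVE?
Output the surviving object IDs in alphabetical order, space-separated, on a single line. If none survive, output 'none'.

Answer: A B C D E G H I J K

Derivation:
Roots: A I J
Mark A: refs=C, marked=A
Mark I: refs=null, marked=A I
Mark J: refs=K B, marked=A I J
Mark C: refs=E, marked=A C I J
Mark K: refs=B J, marked=A C I J K
Mark B: refs=D, marked=A B C I J K
Mark E: refs=H K, marked=A B C E I J K
Mark D: refs=G B, marked=A B C D E I J K
Mark H: refs=null, marked=A B C D E H I J K
Mark G: refs=G, marked=A B C D E G H I J K
Unmarked (collected): F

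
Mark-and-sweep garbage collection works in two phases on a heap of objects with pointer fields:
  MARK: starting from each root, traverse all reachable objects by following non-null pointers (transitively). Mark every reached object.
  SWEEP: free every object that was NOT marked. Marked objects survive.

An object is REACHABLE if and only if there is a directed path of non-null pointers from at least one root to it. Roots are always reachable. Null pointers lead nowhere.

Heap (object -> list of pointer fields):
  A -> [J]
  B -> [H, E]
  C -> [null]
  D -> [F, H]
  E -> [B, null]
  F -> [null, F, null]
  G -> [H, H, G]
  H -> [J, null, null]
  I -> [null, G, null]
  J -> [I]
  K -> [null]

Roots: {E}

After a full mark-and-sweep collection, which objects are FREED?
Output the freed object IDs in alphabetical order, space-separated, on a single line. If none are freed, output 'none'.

Roots: E
Mark E: refs=B null, marked=E
Mark B: refs=H E, marked=B E
Mark H: refs=J null null, marked=B E H
Mark J: refs=I, marked=B E H J
Mark I: refs=null G null, marked=B E H I J
Mark G: refs=H H G, marked=B E G H I J
Unmarked (collected): A C D F K

Answer: A C D F K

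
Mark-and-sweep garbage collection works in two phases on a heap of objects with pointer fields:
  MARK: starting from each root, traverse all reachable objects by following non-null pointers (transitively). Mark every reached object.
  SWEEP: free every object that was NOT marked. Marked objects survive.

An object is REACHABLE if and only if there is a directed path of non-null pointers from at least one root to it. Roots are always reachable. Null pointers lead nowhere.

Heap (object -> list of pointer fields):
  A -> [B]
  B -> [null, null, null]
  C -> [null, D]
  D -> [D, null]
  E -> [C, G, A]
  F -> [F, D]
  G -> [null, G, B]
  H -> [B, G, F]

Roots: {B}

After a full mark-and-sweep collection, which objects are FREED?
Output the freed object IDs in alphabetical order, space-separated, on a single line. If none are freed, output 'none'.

Roots: B
Mark B: refs=null null null, marked=B
Unmarked (collected): A C D E F G H

Answer: A C D E F G H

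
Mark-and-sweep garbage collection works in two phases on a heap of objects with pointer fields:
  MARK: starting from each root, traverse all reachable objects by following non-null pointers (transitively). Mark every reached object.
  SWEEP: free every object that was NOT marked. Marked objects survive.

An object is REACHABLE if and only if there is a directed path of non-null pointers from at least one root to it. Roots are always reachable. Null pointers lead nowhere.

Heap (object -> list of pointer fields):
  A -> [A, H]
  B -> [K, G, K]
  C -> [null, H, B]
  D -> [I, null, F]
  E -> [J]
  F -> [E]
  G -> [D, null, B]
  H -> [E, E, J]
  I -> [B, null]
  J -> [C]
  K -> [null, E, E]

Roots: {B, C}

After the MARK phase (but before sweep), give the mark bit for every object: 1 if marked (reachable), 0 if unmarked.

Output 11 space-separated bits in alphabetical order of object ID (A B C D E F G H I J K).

Answer: 0 1 1 1 1 1 1 1 1 1 1

Derivation:
Roots: B C
Mark B: refs=K G K, marked=B
Mark C: refs=null H B, marked=B C
Mark K: refs=null E E, marked=B C K
Mark G: refs=D null B, marked=B C G K
Mark H: refs=E E J, marked=B C G H K
Mark E: refs=J, marked=B C E G H K
Mark D: refs=I null F, marked=B C D E G H K
Mark J: refs=C, marked=B C D E G H J K
Mark I: refs=B null, marked=B C D E G H I J K
Mark F: refs=E, marked=B C D E F G H I J K
Unmarked (collected): A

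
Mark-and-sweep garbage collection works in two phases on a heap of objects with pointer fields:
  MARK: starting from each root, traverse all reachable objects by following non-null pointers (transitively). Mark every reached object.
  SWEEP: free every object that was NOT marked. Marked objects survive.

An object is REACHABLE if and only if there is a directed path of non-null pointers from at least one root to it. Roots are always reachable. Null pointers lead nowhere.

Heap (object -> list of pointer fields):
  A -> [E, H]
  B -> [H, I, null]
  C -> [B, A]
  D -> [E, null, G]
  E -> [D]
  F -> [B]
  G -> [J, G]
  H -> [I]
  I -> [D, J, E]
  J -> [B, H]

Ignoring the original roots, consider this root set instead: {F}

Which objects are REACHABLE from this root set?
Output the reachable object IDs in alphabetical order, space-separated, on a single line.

Answer: B D E F G H I J

Derivation:
Roots: F
Mark F: refs=B, marked=F
Mark B: refs=H I null, marked=B F
Mark H: refs=I, marked=B F H
Mark I: refs=D J E, marked=B F H I
Mark D: refs=E null G, marked=B D F H I
Mark J: refs=B H, marked=B D F H I J
Mark E: refs=D, marked=B D E F H I J
Mark G: refs=J G, marked=B D E F G H I J
Unmarked (collected): A C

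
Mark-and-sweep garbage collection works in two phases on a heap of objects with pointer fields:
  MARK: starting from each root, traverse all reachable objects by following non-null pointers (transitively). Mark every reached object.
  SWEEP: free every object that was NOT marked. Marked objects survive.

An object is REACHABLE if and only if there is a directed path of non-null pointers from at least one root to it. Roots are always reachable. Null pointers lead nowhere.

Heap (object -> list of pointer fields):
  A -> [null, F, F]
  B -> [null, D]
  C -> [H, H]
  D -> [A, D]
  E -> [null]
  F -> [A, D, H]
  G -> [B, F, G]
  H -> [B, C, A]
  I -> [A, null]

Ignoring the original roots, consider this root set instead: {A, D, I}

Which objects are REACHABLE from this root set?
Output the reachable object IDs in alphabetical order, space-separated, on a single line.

Roots: A D I
Mark A: refs=null F F, marked=A
Mark D: refs=A D, marked=A D
Mark I: refs=A null, marked=A D I
Mark F: refs=A D H, marked=A D F I
Mark H: refs=B C A, marked=A D F H I
Mark B: refs=null D, marked=A B D F H I
Mark C: refs=H H, marked=A B C D F H I
Unmarked (collected): E G

Answer: A B C D F H I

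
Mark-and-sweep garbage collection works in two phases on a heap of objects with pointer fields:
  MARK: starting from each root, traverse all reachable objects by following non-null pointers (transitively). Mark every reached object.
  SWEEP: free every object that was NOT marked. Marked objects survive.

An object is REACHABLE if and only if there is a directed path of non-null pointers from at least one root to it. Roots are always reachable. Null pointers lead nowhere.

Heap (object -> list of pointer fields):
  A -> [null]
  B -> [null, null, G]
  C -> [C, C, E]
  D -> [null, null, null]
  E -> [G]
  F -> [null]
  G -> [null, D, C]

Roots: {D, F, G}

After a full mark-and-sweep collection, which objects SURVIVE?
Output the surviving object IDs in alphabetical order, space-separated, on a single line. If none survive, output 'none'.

Answer: C D E F G

Derivation:
Roots: D F G
Mark D: refs=null null null, marked=D
Mark F: refs=null, marked=D F
Mark G: refs=null D C, marked=D F G
Mark C: refs=C C E, marked=C D F G
Mark E: refs=G, marked=C D E F G
Unmarked (collected): A B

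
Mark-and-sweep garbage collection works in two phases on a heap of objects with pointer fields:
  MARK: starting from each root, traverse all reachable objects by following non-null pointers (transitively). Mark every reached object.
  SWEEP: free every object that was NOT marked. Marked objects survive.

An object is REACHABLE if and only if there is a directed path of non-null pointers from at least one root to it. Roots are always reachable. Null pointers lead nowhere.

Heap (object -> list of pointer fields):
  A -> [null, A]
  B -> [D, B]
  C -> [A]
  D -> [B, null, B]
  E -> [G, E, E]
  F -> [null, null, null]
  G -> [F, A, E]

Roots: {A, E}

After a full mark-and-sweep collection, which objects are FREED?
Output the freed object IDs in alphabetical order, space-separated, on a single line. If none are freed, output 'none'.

Answer: B C D

Derivation:
Roots: A E
Mark A: refs=null A, marked=A
Mark E: refs=G E E, marked=A E
Mark G: refs=F A E, marked=A E G
Mark F: refs=null null null, marked=A E F G
Unmarked (collected): B C D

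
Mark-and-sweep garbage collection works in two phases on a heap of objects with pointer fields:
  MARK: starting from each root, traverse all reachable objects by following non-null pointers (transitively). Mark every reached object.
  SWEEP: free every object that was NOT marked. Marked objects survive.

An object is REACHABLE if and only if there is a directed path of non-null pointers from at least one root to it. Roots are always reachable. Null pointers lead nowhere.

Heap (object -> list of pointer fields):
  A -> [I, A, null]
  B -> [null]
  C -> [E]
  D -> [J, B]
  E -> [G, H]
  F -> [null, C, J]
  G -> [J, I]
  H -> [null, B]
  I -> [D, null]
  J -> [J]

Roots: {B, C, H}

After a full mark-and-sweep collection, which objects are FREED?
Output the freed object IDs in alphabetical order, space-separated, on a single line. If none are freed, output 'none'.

Answer: A F

Derivation:
Roots: B C H
Mark B: refs=null, marked=B
Mark C: refs=E, marked=B C
Mark H: refs=null B, marked=B C H
Mark E: refs=G H, marked=B C E H
Mark G: refs=J I, marked=B C E G H
Mark J: refs=J, marked=B C E G H J
Mark I: refs=D null, marked=B C E G H I J
Mark D: refs=J B, marked=B C D E G H I J
Unmarked (collected): A F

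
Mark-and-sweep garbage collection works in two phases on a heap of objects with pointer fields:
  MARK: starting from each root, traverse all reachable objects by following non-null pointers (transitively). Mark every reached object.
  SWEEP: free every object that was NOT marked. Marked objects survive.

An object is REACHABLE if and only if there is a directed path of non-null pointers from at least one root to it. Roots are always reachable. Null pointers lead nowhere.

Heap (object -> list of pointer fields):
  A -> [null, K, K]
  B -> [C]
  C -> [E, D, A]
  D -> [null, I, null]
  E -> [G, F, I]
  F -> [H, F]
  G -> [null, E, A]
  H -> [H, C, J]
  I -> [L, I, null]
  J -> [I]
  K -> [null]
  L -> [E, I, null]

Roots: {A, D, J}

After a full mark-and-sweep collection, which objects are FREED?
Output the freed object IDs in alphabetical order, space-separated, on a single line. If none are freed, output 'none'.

Answer: B

Derivation:
Roots: A D J
Mark A: refs=null K K, marked=A
Mark D: refs=null I null, marked=A D
Mark J: refs=I, marked=A D J
Mark K: refs=null, marked=A D J K
Mark I: refs=L I null, marked=A D I J K
Mark L: refs=E I null, marked=A D I J K L
Mark E: refs=G F I, marked=A D E I J K L
Mark G: refs=null E A, marked=A D E G I J K L
Mark F: refs=H F, marked=A D E F G I J K L
Mark H: refs=H C J, marked=A D E F G H I J K L
Mark C: refs=E D A, marked=A C D E F G H I J K L
Unmarked (collected): B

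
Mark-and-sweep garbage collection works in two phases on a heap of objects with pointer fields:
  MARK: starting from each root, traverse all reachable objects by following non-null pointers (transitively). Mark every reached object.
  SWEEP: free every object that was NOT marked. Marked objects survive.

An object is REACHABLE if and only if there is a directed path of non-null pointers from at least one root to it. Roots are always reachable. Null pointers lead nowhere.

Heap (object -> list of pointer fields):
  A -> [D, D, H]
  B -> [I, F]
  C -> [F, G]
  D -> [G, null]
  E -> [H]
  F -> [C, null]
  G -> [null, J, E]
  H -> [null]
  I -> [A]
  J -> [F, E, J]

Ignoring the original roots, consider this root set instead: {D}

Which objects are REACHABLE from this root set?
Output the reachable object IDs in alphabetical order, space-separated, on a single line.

Roots: D
Mark D: refs=G null, marked=D
Mark G: refs=null J E, marked=D G
Mark J: refs=F E J, marked=D G J
Mark E: refs=H, marked=D E G J
Mark F: refs=C null, marked=D E F G J
Mark H: refs=null, marked=D E F G H J
Mark C: refs=F G, marked=C D E F G H J
Unmarked (collected): A B I

Answer: C D E F G H J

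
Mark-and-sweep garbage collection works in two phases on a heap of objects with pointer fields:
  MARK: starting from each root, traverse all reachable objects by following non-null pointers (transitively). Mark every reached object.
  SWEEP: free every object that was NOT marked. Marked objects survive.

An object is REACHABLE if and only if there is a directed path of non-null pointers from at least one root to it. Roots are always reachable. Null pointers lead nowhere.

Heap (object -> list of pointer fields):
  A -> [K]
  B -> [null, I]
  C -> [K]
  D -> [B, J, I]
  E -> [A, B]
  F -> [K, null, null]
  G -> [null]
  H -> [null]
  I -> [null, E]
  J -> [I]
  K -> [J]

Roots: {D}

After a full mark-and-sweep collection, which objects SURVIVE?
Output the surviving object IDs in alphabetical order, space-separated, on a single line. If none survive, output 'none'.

Answer: A B D E I J K

Derivation:
Roots: D
Mark D: refs=B J I, marked=D
Mark B: refs=null I, marked=B D
Mark J: refs=I, marked=B D J
Mark I: refs=null E, marked=B D I J
Mark E: refs=A B, marked=B D E I J
Mark A: refs=K, marked=A B D E I J
Mark K: refs=J, marked=A B D E I J K
Unmarked (collected): C F G H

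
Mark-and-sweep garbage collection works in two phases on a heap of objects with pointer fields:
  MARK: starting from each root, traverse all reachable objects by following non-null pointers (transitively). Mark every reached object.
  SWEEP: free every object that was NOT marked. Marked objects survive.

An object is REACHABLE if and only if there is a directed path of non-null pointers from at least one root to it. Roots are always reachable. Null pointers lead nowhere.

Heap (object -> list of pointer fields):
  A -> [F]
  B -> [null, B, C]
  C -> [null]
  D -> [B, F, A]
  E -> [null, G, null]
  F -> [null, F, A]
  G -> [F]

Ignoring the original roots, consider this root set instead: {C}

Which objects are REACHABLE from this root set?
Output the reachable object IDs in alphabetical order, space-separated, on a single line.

Roots: C
Mark C: refs=null, marked=C
Unmarked (collected): A B D E F G

Answer: C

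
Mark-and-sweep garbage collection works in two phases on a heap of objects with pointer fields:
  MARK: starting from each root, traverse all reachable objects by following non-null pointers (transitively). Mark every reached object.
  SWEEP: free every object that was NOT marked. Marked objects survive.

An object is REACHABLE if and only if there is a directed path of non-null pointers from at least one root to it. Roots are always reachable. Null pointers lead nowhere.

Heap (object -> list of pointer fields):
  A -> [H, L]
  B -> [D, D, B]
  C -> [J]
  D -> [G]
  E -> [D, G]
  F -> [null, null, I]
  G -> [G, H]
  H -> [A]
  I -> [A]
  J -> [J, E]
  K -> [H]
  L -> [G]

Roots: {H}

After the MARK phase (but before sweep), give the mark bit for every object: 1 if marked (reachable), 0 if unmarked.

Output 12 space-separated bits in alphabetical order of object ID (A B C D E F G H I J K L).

Roots: H
Mark H: refs=A, marked=H
Mark A: refs=H L, marked=A H
Mark L: refs=G, marked=A H L
Mark G: refs=G H, marked=A G H L
Unmarked (collected): B C D E F I J K

Answer: 1 0 0 0 0 0 1 1 0 0 0 1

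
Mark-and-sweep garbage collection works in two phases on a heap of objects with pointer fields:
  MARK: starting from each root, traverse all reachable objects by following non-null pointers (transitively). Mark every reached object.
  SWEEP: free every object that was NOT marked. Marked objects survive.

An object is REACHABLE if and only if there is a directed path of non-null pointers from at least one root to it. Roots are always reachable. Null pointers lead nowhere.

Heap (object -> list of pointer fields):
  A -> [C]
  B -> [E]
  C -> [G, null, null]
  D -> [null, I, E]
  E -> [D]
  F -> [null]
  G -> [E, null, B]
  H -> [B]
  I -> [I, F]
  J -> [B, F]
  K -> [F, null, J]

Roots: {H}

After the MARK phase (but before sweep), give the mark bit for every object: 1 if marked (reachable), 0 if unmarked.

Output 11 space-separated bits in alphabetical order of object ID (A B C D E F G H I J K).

Answer: 0 1 0 1 1 1 0 1 1 0 0

Derivation:
Roots: H
Mark H: refs=B, marked=H
Mark B: refs=E, marked=B H
Mark E: refs=D, marked=B E H
Mark D: refs=null I E, marked=B D E H
Mark I: refs=I F, marked=B D E H I
Mark F: refs=null, marked=B D E F H I
Unmarked (collected): A C G J K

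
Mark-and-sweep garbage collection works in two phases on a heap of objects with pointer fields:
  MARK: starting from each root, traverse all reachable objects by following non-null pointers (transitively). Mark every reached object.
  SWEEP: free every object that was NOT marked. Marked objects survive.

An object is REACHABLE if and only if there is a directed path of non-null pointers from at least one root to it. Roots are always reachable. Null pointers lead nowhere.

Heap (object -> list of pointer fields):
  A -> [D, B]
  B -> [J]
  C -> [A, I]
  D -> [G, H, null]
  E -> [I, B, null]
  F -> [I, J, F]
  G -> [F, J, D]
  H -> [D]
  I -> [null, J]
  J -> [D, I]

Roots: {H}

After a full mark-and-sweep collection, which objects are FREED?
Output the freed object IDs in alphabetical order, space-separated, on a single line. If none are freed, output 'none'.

Roots: H
Mark H: refs=D, marked=H
Mark D: refs=G H null, marked=D H
Mark G: refs=F J D, marked=D G H
Mark F: refs=I J F, marked=D F G H
Mark J: refs=D I, marked=D F G H J
Mark I: refs=null J, marked=D F G H I J
Unmarked (collected): A B C E

Answer: A B C E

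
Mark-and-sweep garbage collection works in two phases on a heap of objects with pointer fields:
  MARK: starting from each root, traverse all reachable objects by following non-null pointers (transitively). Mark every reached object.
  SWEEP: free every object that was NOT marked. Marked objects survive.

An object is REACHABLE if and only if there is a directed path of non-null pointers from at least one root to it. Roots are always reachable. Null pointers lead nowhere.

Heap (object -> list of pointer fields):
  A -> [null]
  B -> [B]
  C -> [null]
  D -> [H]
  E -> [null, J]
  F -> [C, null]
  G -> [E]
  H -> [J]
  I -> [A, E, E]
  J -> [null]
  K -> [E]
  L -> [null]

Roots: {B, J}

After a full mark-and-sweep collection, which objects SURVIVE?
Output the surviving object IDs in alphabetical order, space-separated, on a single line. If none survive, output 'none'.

Answer: B J

Derivation:
Roots: B J
Mark B: refs=B, marked=B
Mark J: refs=null, marked=B J
Unmarked (collected): A C D E F G H I K L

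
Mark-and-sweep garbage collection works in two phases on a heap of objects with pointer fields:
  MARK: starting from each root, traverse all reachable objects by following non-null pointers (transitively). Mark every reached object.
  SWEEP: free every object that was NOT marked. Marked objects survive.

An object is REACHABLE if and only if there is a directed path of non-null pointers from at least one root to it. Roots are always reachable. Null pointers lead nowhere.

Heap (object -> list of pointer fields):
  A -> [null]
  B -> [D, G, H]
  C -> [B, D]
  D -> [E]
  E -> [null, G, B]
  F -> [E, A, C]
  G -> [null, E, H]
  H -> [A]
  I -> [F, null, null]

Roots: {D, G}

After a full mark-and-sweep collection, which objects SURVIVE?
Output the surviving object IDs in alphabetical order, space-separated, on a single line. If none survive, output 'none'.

Roots: D G
Mark D: refs=E, marked=D
Mark G: refs=null E H, marked=D G
Mark E: refs=null G B, marked=D E G
Mark H: refs=A, marked=D E G H
Mark B: refs=D G H, marked=B D E G H
Mark A: refs=null, marked=A B D E G H
Unmarked (collected): C F I

Answer: A B D E G H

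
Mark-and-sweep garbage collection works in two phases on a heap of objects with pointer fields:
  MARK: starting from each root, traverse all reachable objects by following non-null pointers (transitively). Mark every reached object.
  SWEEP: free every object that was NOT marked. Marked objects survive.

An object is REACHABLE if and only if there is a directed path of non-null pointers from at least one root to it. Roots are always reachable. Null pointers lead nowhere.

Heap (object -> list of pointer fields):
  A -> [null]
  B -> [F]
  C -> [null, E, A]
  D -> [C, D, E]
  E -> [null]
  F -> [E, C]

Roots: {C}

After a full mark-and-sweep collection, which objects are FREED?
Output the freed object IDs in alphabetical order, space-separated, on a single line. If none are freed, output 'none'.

Answer: B D F

Derivation:
Roots: C
Mark C: refs=null E A, marked=C
Mark E: refs=null, marked=C E
Mark A: refs=null, marked=A C E
Unmarked (collected): B D F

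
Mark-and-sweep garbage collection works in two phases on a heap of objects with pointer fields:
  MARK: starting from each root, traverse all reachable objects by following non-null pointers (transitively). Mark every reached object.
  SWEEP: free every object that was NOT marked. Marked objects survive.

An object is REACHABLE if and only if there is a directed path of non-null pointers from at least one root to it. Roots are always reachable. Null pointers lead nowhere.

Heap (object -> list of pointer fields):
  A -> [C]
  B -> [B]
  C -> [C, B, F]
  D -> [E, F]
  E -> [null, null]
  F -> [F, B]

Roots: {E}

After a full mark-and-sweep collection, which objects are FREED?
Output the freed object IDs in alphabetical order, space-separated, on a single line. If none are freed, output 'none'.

Answer: A B C D F

Derivation:
Roots: E
Mark E: refs=null null, marked=E
Unmarked (collected): A B C D F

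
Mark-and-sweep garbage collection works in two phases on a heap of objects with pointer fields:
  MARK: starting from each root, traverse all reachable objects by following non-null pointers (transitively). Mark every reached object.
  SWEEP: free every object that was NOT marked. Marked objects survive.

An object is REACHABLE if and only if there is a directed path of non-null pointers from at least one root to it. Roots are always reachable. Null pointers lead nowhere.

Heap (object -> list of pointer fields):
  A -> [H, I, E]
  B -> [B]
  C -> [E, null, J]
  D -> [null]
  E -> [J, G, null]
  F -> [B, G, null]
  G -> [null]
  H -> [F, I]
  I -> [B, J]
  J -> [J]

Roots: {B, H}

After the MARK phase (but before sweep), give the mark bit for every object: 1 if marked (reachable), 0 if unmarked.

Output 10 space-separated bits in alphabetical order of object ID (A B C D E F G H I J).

Roots: B H
Mark B: refs=B, marked=B
Mark H: refs=F I, marked=B H
Mark F: refs=B G null, marked=B F H
Mark I: refs=B J, marked=B F H I
Mark G: refs=null, marked=B F G H I
Mark J: refs=J, marked=B F G H I J
Unmarked (collected): A C D E

Answer: 0 1 0 0 0 1 1 1 1 1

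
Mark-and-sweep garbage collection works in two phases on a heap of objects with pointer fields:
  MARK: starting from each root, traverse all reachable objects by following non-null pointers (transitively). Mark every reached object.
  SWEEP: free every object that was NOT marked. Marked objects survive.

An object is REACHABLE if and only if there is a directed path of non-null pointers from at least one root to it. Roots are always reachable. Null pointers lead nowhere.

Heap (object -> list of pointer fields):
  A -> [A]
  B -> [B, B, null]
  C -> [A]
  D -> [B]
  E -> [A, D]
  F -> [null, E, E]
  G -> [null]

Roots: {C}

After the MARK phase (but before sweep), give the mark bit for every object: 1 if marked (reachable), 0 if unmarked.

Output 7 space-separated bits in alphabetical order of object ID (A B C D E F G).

Answer: 1 0 1 0 0 0 0

Derivation:
Roots: C
Mark C: refs=A, marked=C
Mark A: refs=A, marked=A C
Unmarked (collected): B D E F G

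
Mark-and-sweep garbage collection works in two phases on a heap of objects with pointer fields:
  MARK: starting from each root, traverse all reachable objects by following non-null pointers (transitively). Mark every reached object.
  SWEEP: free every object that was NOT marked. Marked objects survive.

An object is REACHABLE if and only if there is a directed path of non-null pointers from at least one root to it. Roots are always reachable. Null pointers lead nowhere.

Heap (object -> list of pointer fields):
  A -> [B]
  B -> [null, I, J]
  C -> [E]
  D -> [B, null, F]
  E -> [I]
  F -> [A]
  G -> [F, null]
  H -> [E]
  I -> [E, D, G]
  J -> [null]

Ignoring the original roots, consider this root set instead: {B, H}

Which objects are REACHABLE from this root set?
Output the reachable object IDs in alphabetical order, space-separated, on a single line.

Roots: B H
Mark B: refs=null I J, marked=B
Mark H: refs=E, marked=B H
Mark I: refs=E D G, marked=B H I
Mark J: refs=null, marked=B H I J
Mark E: refs=I, marked=B E H I J
Mark D: refs=B null F, marked=B D E H I J
Mark G: refs=F null, marked=B D E G H I J
Mark F: refs=A, marked=B D E F G H I J
Mark A: refs=B, marked=A B D E F G H I J
Unmarked (collected): C

Answer: A B D E F G H I J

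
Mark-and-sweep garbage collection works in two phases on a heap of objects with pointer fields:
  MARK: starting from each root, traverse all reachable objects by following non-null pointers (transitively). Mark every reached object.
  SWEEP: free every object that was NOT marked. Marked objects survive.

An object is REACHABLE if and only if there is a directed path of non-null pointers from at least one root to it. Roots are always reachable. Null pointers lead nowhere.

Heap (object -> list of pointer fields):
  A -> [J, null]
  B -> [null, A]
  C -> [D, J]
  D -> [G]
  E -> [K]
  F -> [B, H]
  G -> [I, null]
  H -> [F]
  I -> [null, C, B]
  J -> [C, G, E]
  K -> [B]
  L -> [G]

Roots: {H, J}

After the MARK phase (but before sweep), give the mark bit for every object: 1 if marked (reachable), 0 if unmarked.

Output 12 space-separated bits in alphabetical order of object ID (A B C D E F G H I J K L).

Answer: 1 1 1 1 1 1 1 1 1 1 1 0

Derivation:
Roots: H J
Mark H: refs=F, marked=H
Mark J: refs=C G E, marked=H J
Mark F: refs=B H, marked=F H J
Mark C: refs=D J, marked=C F H J
Mark G: refs=I null, marked=C F G H J
Mark E: refs=K, marked=C E F G H J
Mark B: refs=null A, marked=B C E F G H J
Mark D: refs=G, marked=B C D E F G H J
Mark I: refs=null C B, marked=B C D E F G H I J
Mark K: refs=B, marked=B C D E F G H I J K
Mark A: refs=J null, marked=A B C D E F G H I J K
Unmarked (collected): L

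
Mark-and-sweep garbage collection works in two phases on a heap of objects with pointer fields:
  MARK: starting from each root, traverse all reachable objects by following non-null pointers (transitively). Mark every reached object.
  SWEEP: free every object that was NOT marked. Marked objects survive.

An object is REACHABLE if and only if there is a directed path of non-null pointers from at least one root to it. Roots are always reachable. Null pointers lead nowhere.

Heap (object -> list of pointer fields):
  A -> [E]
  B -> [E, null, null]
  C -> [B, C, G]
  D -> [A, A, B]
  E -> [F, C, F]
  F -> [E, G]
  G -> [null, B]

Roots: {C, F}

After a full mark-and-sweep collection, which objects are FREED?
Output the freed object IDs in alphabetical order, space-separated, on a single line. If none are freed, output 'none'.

Answer: A D

Derivation:
Roots: C F
Mark C: refs=B C G, marked=C
Mark F: refs=E G, marked=C F
Mark B: refs=E null null, marked=B C F
Mark G: refs=null B, marked=B C F G
Mark E: refs=F C F, marked=B C E F G
Unmarked (collected): A D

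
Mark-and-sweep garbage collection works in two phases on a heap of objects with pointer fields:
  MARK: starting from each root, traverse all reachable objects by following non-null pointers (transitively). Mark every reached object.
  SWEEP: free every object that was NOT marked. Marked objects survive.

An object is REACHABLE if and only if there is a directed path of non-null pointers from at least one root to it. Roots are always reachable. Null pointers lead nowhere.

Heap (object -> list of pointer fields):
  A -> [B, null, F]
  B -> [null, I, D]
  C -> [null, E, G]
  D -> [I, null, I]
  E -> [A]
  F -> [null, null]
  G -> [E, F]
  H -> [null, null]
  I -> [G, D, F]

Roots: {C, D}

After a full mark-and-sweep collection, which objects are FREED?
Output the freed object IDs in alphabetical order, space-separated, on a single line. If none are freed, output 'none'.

Roots: C D
Mark C: refs=null E G, marked=C
Mark D: refs=I null I, marked=C D
Mark E: refs=A, marked=C D E
Mark G: refs=E F, marked=C D E G
Mark I: refs=G D F, marked=C D E G I
Mark A: refs=B null F, marked=A C D E G I
Mark F: refs=null null, marked=A C D E F G I
Mark B: refs=null I D, marked=A B C D E F G I
Unmarked (collected): H

Answer: H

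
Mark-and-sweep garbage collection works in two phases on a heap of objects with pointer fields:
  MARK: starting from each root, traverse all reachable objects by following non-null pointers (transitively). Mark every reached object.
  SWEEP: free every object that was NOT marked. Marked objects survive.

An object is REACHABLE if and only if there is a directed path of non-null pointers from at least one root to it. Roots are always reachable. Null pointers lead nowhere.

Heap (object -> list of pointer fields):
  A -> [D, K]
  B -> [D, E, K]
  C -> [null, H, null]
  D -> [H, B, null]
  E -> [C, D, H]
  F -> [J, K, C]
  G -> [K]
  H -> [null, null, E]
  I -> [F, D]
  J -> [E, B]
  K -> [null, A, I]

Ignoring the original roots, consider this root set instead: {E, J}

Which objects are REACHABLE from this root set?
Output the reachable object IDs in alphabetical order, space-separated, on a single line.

Roots: E J
Mark E: refs=C D H, marked=E
Mark J: refs=E B, marked=E J
Mark C: refs=null H null, marked=C E J
Mark D: refs=H B null, marked=C D E J
Mark H: refs=null null E, marked=C D E H J
Mark B: refs=D E K, marked=B C D E H J
Mark K: refs=null A I, marked=B C D E H J K
Mark A: refs=D K, marked=A B C D E H J K
Mark I: refs=F D, marked=A B C D E H I J K
Mark F: refs=J K C, marked=A B C D E F H I J K
Unmarked (collected): G

Answer: A B C D E F H I J K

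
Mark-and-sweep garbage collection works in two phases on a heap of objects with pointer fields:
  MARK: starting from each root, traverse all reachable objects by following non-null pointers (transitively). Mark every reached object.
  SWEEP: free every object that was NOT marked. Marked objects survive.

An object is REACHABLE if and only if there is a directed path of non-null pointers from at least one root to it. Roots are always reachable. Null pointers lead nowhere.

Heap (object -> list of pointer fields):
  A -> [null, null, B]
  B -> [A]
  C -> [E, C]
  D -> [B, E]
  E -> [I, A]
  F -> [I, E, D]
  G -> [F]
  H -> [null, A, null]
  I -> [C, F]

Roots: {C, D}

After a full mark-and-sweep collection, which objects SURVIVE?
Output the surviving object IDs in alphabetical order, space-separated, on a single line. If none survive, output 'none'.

Answer: A B C D E F I

Derivation:
Roots: C D
Mark C: refs=E C, marked=C
Mark D: refs=B E, marked=C D
Mark E: refs=I A, marked=C D E
Mark B: refs=A, marked=B C D E
Mark I: refs=C F, marked=B C D E I
Mark A: refs=null null B, marked=A B C D E I
Mark F: refs=I E D, marked=A B C D E F I
Unmarked (collected): G H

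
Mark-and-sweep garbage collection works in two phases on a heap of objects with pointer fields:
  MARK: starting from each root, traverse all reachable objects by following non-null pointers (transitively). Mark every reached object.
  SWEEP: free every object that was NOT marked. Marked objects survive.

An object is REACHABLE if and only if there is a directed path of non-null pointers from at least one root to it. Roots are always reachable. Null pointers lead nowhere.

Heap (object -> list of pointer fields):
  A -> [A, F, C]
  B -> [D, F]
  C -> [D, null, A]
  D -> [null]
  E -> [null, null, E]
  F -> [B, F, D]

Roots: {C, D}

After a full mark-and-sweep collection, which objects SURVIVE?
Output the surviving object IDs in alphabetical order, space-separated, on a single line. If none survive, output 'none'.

Answer: A B C D F

Derivation:
Roots: C D
Mark C: refs=D null A, marked=C
Mark D: refs=null, marked=C D
Mark A: refs=A F C, marked=A C D
Mark F: refs=B F D, marked=A C D F
Mark B: refs=D F, marked=A B C D F
Unmarked (collected): E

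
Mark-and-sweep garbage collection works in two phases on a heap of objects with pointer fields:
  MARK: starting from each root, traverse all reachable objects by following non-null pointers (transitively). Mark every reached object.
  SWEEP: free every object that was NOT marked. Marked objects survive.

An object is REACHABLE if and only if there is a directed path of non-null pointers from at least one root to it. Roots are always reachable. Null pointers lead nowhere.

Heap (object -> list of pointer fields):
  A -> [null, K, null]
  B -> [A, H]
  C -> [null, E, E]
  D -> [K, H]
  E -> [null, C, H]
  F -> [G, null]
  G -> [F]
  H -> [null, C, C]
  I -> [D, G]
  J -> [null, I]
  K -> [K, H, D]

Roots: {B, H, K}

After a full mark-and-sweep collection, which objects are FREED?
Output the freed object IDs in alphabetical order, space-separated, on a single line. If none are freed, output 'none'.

Roots: B H K
Mark B: refs=A H, marked=B
Mark H: refs=null C C, marked=B H
Mark K: refs=K H D, marked=B H K
Mark A: refs=null K null, marked=A B H K
Mark C: refs=null E E, marked=A B C H K
Mark D: refs=K H, marked=A B C D H K
Mark E: refs=null C H, marked=A B C D E H K
Unmarked (collected): F G I J

Answer: F G I J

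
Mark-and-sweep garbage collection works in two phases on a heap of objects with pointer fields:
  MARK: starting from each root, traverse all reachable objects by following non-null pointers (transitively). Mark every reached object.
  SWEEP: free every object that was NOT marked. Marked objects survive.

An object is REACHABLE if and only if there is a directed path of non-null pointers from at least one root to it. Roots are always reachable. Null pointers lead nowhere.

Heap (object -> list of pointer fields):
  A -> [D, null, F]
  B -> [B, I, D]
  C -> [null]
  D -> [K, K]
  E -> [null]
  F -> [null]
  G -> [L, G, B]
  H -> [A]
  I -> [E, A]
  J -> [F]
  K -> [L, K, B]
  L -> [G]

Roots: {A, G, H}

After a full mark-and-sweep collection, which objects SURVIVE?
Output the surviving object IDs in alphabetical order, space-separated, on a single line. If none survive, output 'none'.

Answer: A B D E F G H I K L

Derivation:
Roots: A G H
Mark A: refs=D null F, marked=A
Mark G: refs=L G B, marked=A G
Mark H: refs=A, marked=A G H
Mark D: refs=K K, marked=A D G H
Mark F: refs=null, marked=A D F G H
Mark L: refs=G, marked=A D F G H L
Mark B: refs=B I D, marked=A B D F G H L
Mark K: refs=L K B, marked=A B D F G H K L
Mark I: refs=E A, marked=A B D F G H I K L
Mark E: refs=null, marked=A B D E F G H I K L
Unmarked (collected): C J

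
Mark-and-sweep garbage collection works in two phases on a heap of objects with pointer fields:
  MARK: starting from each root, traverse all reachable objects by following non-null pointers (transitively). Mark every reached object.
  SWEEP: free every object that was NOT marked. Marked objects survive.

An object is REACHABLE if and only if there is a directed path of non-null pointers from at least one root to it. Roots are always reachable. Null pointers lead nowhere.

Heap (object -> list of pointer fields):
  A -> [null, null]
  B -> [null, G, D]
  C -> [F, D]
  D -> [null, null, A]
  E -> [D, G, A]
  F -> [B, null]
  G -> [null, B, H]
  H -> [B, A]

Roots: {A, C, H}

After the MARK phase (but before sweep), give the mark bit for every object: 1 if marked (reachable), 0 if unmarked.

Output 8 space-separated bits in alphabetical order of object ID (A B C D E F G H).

Roots: A C H
Mark A: refs=null null, marked=A
Mark C: refs=F D, marked=A C
Mark H: refs=B A, marked=A C H
Mark F: refs=B null, marked=A C F H
Mark D: refs=null null A, marked=A C D F H
Mark B: refs=null G D, marked=A B C D F H
Mark G: refs=null B H, marked=A B C D F G H
Unmarked (collected): E

Answer: 1 1 1 1 0 1 1 1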